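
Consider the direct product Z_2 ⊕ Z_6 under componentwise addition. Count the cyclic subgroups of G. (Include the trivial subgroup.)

8

Group the elements of G by the cyclic subgroup they generate; each cyclic subgroup of order d accounts for φ(d) elements.
Cyclic subgroups by order — order 1: 1; order 2: 3; order 3: 1; order 6: 3.
Total: 8.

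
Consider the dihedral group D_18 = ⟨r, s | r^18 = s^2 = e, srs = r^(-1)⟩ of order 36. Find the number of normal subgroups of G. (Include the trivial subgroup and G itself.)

G has 45 subgroups. Checking conjugation-invariance by order — order 1: 1/1 normal; order 2: 1/19 normal; order 3: 1/1 normal; order 4: 0/9 normal; order 6: 1/7 normal; order 9: 1/1 normal; order 12: 0/3 normal; order 18: 3/3 normal; order 36: 1/1 normal.
Total normal subgroups: 9.

9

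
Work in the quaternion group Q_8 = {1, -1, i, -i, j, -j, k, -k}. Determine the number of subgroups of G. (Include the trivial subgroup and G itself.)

|G| = 8, so by Lagrange every subgroup order divides 8. Divisors: 1, 2, 4, 8.
Subgroups by order — order 1: 1; order 2: 1; order 4: 3; order 8: 1.
Total: 1 + 1 + 3 + 1 = 6.

6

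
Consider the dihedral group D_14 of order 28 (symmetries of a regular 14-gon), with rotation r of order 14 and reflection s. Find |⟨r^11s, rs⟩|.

14

|⟨r^11s⟩| = 2 and |⟨rs⟩| = 2, so |H| is a multiple of lcm(2, 2) = 2 and divides |G| = 28.
Closing under the operation: H = {e, r^2, r^4, r^6, r^8, r^10, r^12, rs, r^3s, r^5s, r^7s, r^9s, r^11s, r^13s}, so |H| = 14.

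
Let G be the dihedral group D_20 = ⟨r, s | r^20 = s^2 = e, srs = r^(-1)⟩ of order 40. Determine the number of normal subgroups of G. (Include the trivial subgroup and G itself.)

G has 48 subgroups. Checking conjugation-invariance by order — order 1: 1/1 normal; order 2: 1/21 normal; order 4: 1/11 normal; order 5: 1/1 normal; order 8: 0/5 normal; order 10: 1/5 normal; order 20: 3/3 normal; order 40: 1/1 normal.
Total normal subgroups: 9.

9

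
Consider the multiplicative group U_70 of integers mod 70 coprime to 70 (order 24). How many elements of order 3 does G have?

The elements of order 3 are: 11, 51.
That's 2.

2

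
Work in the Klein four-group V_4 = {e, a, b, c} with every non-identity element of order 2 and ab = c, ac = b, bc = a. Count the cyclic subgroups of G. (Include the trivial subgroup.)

Each element a generates a cyclic subgroup ⟨a⟩; distinct elements may generate the same one (a cyclic group of order d has φ(d) generators).
Cyclic subgroups by order — order 1: 1; order 2: 3.
Total: 4.

4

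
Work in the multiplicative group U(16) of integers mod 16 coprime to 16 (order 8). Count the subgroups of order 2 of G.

|G| = 8 and 2 | 8, so subgroups of order 2 are possible by Lagrange.
The subgroups of order 2 are: {1, 15}; {1, 7}; {1, 9}.
So G has 3 subgroups of order 2.

3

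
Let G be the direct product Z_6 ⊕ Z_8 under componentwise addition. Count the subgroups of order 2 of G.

3

|G| = 48 and 2 | 48, so subgroups of order 2 are possible by Lagrange.
The subgroups of order 2 are: {(0,0), (0,4)}; {(0,0), (3,0)}; {(0,0), (3,4)}.
So G has 3 subgroups of order 2.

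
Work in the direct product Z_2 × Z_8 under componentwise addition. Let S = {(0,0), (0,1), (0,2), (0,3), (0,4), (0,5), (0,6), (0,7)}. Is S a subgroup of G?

Yes

|S| = 8 divides |G| = 16, consistent with Lagrange.
S contains the identity, every element's inverse is in S, and S is closed under +: it is a subgroup.
In fact S = ⟨(0,1)⟩.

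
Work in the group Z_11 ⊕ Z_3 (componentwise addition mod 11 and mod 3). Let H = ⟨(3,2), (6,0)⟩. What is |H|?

|⟨(3,2)⟩| = 33 and |⟨(6,0)⟩| = 11, so |H| is a multiple of lcm(33, 11) = 33 and divides |G| = 33.
Closing {(3,2), (6,0)} under the group operation gives all of G, so |H| = 33.

33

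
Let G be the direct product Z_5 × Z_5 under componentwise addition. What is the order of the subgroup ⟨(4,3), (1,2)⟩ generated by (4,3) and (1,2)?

|⟨(4,3)⟩| = 5 and |⟨(1,2)⟩| = 5, so |H| is a multiple of lcm(5, 5) = 5 and divides |G| = 25.
Closing under the operation: H = {(0,0), (1,2), (2,4), (3,1), (4,3)}, so |H| = 5.

5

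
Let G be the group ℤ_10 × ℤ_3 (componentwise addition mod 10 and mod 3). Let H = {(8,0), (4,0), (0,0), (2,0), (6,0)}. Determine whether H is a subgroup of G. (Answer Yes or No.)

|H| = 5 divides |G| = 30, consistent with Lagrange.
H contains the identity, every element's inverse is in H, and H is closed under +: it is a subgroup.
In fact H = ⟨(4,0)⟩.

Yes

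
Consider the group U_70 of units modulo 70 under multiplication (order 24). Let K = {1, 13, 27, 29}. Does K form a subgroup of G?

|K| = 4 divides |G| = 24, consistent with Lagrange.
K contains the identity, every element's inverse is in K, and K is closed under ·: it is a subgroup.
In fact K = ⟨27⟩.

Yes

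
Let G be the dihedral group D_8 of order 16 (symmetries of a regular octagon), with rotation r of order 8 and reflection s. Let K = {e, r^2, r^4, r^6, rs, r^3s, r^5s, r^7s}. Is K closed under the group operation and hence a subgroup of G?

Yes

|K| = 8 divides |G| = 16, consistent with Lagrange.
K contains the identity, every element's inverse is in K, and K is closed under ·: it is a subgroup.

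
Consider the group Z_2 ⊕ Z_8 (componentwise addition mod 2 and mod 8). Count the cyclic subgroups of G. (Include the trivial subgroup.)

Each element a generates a cyclic subgroup ⟨a⟩; distinct elements may generate the same one (a cyclic group of order d has φ(d) generators).
Cyclic subgroups by order — order 1: 1; order 2: 3; order 4: 2; order 8: 2.
Total: 8.

8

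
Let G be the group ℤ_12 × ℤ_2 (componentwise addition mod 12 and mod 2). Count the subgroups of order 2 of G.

3

|G| = 24 and 2 | 24, so subgroups of order 2 are possible by Lagrange.
The subgroups of order 2 are: {(0,0), (0,1)}; {(0,0), (6,0)}; {(0,0), (6,1)}.
So G has 3 subgroups of order 2.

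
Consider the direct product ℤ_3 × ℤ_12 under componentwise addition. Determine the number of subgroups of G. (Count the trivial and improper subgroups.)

|G| = 36, so by Lagrange every subgroup order divides 36. Divisors: 1, 2, 3, 4, 6, 9, 12, 18, 36.
Subgroups by order — order 1: 1; order 2: 1; order 3: 4; order 4: 1; order 6: 4; order 9: 1; order 12: 4; order 18: 1; order 36: 1.
Total: 1 + 1 + 4 + 1 + 4 + 1 + 4 + 1 + 1 = 18.

18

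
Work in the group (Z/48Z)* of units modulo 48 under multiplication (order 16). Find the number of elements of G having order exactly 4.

The elements of order 4 are: 5, 11, 13, 19, 29, 35, 37, 43.
That's 8.

8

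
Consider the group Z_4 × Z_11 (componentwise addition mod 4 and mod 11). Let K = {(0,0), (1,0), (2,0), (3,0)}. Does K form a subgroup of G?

Yes

|K| = 4 divides |G| = 44, consistent with Lagrange.
K contains the identity, every element's inverse is in K, and K is closed under +: it is a subgroup.
In fact K = ⟨(1,0)⟩.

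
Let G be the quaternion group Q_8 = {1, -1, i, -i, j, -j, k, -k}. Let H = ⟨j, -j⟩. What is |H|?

|⟨j⟩| = 4 and |⟨-j⟩| = 4, so |H| is a multiple of lcm(4, 4) = 4 and divides |G| = 8.
Closing under the operation: H = {1, -1, j, -j}, so |H| = 4.

4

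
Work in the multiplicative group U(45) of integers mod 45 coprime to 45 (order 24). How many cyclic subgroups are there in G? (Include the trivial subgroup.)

12

Each element a generates a cyclic subgroup ⟨a⟩; distinct elements may generate the same one (a cyclic group of order d has φ(d) generators).
Cyclic subgroups by order — order 1: 1; order 2: 3; order 3: 1; order 4: 2; order 6: 3; order 12: 2.
Total: 12.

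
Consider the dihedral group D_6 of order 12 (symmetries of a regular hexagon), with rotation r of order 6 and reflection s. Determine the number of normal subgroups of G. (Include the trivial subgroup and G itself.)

7

G has 16 subgroups. Checking conjugation-invariance by order — order 1: 1/1 normal; order 2: 1/7 normal; order 3: 1/1 normal; order 4: 0/3 normal; order 6: 3/3 normal; order 12: 1/1 normal.
Total normal subgroups: 7.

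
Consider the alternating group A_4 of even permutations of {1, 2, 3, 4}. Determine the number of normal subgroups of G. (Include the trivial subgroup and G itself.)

3

G has 10 subgroups. Checking conjugation-invariance by order — order 1: 1/1 normal; order 2: 0/3 normal; order 3: 0/4 normal; order 4: 1/1 normal; order 12: 1/1 normal.
Total normal subgroups: 3.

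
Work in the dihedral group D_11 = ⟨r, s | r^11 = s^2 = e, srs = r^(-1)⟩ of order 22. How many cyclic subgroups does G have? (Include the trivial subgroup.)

13

A cyclic subgroup of order d is generated by each of its φ(d) elements of order d, so the cyclic subgroups of order d number (#elements of order d)/φ(d).
Cyclic subgroups by order — order 1: 1; order 2: 11; order 11: 1.
Total: 13.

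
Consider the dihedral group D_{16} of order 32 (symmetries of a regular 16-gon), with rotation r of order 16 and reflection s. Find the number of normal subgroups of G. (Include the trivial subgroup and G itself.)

8

G has 36 subgroups. Checking conjugation-invariance by order — order 1: 1/1 normal; order 2: 1/17 normal; order 4: 1/9 normal; order 8: 1/5 normal; order 16: 3/3 normal; order 32: 1/1 normal.
Total normal subgroups: 8.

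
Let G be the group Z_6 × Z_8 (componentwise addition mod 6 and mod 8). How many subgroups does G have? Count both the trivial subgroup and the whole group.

|G| = 48, so by Lagrange every subgroup order divides 48. Divisors: 1, 2, 3, 4, 6, 8, 12, 16, 24, 48.
Subgroups by order — order 1: 1; order 2: 3; order 3: 1; order 4: 3; order 6: 3; order 8: 3; order 12: 3; order 16: 1; order 24: 3; order 48: 1.
Total: 1 + 3 + 1 + 3 + 3 + 3 + 3 + 1 + 3 + 1 = 22.

22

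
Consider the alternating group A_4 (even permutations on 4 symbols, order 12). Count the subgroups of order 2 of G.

|G| = 12 and 2 | 12, so subgroups of order 2 are possible by Lagrange.
The subgroups of order 2 are: {e, (1 2)(3 4)}; {e, (1 3)(2 4)}; {e, (1 4)(2 3)}.
So G has 3 subgroups of order 2.

3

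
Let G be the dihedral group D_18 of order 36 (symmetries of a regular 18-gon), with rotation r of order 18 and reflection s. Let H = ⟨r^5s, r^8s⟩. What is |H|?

|⟨r^5s⟩| = 2 and |⟨r^8s⟩| = 2, so |H| is a multiple of lcm(2, 2) = 2 and divides |G| = 36.
Closing under the operation: H = {e, r^3, r^6, r^9, r^12, r^15, r^2s, r^5s, r^8s, r^11s, r^14s, r^17s}, so |H| = 12.

12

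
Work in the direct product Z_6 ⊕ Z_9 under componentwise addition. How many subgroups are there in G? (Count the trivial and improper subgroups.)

20

|G| = 54, so by Lagrange every subgroup order divides 54. Divisors: 1, 2, 3, 6, 9, 18, 27, 54.
Subgroups by order — order 1: 1; order 2: 1; order 3: 4; order 6: 4; order 9: 4; order 18: 4; order 27: 1; order 54: 1.
Total: 1 + 1 + 4 + 4 + 4 + 4 + 1 + 1 = 20.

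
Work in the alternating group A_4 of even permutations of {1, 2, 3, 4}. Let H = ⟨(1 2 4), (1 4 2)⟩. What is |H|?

|⟨(1 2 4)⟩| = 3 and |⟨(1 4 2)⟩| = 3, so |H| is a multiple of lcm(3, 3) = 3 and divides |G| = 12.
Closing under the operation: H = {e, (1 2 4), (1 4 2)}, so |H| = 3.

3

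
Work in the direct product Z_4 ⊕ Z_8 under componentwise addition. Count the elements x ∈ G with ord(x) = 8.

An element (a,b) has order lcm(ord(a), ord(b)); count pairs with lcm equal to 8.
Enumerating gives 16 such elements.

16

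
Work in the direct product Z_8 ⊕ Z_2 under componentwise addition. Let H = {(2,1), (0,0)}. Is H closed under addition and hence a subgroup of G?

(2,1) ∈ H but its inverse (6,1) ∉ H, so H is not a subgroup.

No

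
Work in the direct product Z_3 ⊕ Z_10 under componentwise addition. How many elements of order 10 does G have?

4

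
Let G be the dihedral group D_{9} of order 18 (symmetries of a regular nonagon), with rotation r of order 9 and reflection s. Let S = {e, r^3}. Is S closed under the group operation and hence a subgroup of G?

No

r^3 ∈ S but its inverse r^6 ∉ S, so S is not a subgroup.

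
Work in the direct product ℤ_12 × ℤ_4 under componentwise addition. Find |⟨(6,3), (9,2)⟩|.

16

|⟨(6,3)⟩| = 4 and |⟨(9,2)⟩| = 4, so |H| is a multiple of lcm(4, 4) = 4 and divides |G| = 48.
Closing under the operation: H = {(0,0), (0,1), (0,2), (0,3), (3,0), (3,1), (3,2), (3,3), (6,0), (6,1), (6,2), (6,3), (9,0), (9,1), (9,2), (9,3)}, so |H| = 16.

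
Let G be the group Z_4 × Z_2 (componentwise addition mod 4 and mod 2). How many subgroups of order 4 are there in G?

3

|G| = 8 and 4 | 8, so subgroups of order 4 are possible by Lagrange.
The subgroups of order 4 are: {(0,0), (0,1), (2,0), (2,1)}; {(0,0), (1,0), (2,0), (3,0)}; {(0,0), (1,1), (2,0), (3,1)}.
So G has 3 subgroups of order 4.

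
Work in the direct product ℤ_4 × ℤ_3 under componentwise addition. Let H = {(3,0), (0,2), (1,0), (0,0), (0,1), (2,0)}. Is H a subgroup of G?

No

Closure fails: (0,1) + (1,0) = (1,1) ∉ H. So H is not a subgroup.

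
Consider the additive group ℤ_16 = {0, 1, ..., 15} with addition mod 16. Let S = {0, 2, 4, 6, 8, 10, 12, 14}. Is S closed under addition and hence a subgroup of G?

Yes

|S| = 8 divides |G| = 16, consistent with Lagrange.
S contains the identity, every element's inverse is in S, and S is closed under +: it is a subgroup.
In fact S = ⟨2⟩.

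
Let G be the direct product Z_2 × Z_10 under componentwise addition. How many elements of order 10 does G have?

12

An element (a,b) has order lcm(ord(a), ord(b)); count pairs with lcm equal to 10.
Enumerating gives 12 such elements.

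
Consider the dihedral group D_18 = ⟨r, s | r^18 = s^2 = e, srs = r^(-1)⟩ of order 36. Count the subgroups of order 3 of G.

1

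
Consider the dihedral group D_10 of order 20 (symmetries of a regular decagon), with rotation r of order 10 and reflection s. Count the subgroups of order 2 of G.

11

|G| = 20 and 2 | 20, so subgroups of order 2 are possible by Lagrange.
The subgroups of order 2 are: {e, r^2s}; {e, r^3s}; {e, r^4s}; {e, r^5}; … (11 in all).
So G has 11 subgroups of order 2.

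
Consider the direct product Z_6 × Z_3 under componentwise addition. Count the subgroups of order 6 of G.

|G| = 18 and 6 | 18, so subgroups of order 6 are possible by Lagrange.
The subgroups of order 6 are: {(0,0), (0,1), (0,2), (3,0), (3,1), (3,2)}; {(0,0), (1,0), (2,0), (3,0), (4,0), (5,0)}; {(0,0), (1,1), (2,2), (3,0), (4,1), (5,2)}; {(0,0), (1,2), (2,1), (3,0), (4,2), (5,1)}.
So G has 4 subgroups of order 6.

4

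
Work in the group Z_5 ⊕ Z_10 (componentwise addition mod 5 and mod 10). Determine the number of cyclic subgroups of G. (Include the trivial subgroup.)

14

Group the elements of G by the cyclic subgroup they generate; each cyclic subgroup of order d accounts for φ(d) elements.
Cyclic subgroups by order — order 1: 1; order 2: 1; order 5: 6; order 10: 6.
Total: 14.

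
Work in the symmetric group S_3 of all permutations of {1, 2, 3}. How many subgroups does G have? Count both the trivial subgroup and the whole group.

6

|G| = 6, so by Lagrange every subgroup order divides 6. Divisors: 1, 2, 3, 6.
Subgroups by order — order 1: 1; order 2: 3; order 3: 1; order 6: 1.
Total: 1 + 3 + 1 + 1 = 6.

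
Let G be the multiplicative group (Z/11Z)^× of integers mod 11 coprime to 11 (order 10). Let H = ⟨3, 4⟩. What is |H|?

5

|⟨3⟩| = 5 and |⟨4⟩| = 5, so |H| is a multiple of lcm(5, 5) = 5 and divides |G| = 10.
Closing under the operation: H = {1, 3, 4, 5, 9}, so |H| = 5.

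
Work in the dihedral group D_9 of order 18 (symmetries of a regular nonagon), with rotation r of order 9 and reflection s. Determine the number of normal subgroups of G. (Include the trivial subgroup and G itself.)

4

G has 16 subgroups. Checking conjugation-invariance by order — order 1: 1/1 normal; order 2: 0/9 normal; order 3: 1/1 normal; order 6: 0/3 normal; order 9: 1/1 normal; order 18: 1/1 normal.
Total normal subgroups: 4.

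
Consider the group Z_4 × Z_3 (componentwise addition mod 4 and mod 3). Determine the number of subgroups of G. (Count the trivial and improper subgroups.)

6

|G| = 12, so by Lagrange every subgroup order divides 12. Divisors: 1, 2, 3, 4, 6, 12.
Subgroups by order — order 1: 1; order 2: 1; order 3: 1; order 4: 1; order 6: 1; order 12: 1.
Total: 1 + 1 + 1 + 1 + 1 + 1 = 6.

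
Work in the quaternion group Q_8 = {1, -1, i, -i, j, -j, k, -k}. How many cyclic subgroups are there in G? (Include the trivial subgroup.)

5

A cyclic subgroup of order d is generated by each of its φ(d) elements of order d, so the cyclic subgroups of order d number (#elements of order d)/φ(d).
Cyclic subgroups by order — order 1: 1; order 2: 1; order 4: 3.
Total: 5.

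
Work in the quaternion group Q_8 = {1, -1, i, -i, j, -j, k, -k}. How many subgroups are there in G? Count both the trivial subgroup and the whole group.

6

|G| = 8, so by Lagrange every subgroup order divides 8. Divisors: 1, 2, 4, 8.
Subgroups by order — order 1: 1; order 2: 1; order 4: 3; order 8: 1.
Total: 1 + 1 + 3 + 1 = 6.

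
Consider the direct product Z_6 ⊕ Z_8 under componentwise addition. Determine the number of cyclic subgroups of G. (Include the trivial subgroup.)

A cyclic subgroup of order d is generated by each of its φ(d) elements of order d, so the cyclic subgroups of order d number (#elements of order d)/φ(d).
Cyclic subgroups by order — order 1: 1; order 2: 3; order 3: 1; order 4: 2; order 6: 3; order 8: 2; order 12: 2; order 24: 2.
Total: 16.

16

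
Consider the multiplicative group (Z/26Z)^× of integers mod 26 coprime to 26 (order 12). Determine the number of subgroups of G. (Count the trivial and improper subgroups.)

|G| = 12, so by Lagrange every subgroup order divides 12. Divisors: 1, 2, 3, 4, 6, 12.
Subgroups by order — order 1: 1; order 2: 1; order 3: 1; order 4: 1; order 6: 1; order 12: 1.
Total: 1 + 1 + 1 + 1 + 1 + 1 = 6.

6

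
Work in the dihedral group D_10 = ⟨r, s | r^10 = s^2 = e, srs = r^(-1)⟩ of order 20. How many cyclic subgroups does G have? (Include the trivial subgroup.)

14

Each element a generates a cyclic subgroup ⟨a⟩; distinct elements may generate the same one (a cyclic group of order d has φ(d) generators).
Cyclic subgroups by order — order 1: 1; order 2: 11; order 5: 1; order 10: 1.
Total: 14.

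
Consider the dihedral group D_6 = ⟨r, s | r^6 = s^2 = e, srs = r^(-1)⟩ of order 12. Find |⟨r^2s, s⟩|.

|⟨r^2s⟩| = 2 and |⟨s⟩| = 2, so |H| is a multiple of lcm(2, 2) = 2 and divides |G| = 12.
Closing under the operation: H = {e, r^2, r^4, s, r^2s, r^4s}, so |H| = 6.

6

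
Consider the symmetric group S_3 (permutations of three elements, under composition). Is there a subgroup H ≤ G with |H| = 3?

Yes

3 | 6. A subgroup of order 3 is {e, (1 2 3), (1 3 2)}.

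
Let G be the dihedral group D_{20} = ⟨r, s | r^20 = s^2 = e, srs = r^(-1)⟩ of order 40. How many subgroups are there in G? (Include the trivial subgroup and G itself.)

|G| = 40, so by Lagrange every subgroup order divides 40. Divisors: 1, 2, 4, 5, 8, 10, 20, 40.
Subgroups by order — order 1: 1; order 2: 21; order 4: 11; order 5: 1; order 8: 5; order 10: 5; order 20: 3; order 40: 1.
Total: 1 + 21 + 11 + 1 + 5 + 5 + 3 + 1 = 48.

48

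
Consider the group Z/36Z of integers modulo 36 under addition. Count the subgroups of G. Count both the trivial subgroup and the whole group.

A cyclic group of order 36 has exactly one subgroup for each divisor of 36.
Divisors of 36: 1, 2, 3, 4, 6, 9, 12, 18, 36.
So Z/36Z has 9 subgroups.

9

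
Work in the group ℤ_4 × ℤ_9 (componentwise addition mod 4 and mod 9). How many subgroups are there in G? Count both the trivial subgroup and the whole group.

9

|G| = 36, so by Lagrange every subgroup order divides 36. Divisors: 1, 2, 3, 4, 6, 9, 12, 18, 36.
Subgroups by order — order 1: 1; order 2: 1; order 3: 1; order 4: 1; order 6: 1; order 9: 1; order 12: 1; order 18: 1; order 36: 1.
Total: 1 + 1 + 1 + 1 + 1 + 1 + 1 + 1 + 1 = 9.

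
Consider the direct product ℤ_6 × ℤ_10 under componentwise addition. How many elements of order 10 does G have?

An element (a,b) has order lcm(ord(a), ord(b)); count pairs with lcm equal to 10.
Enumerating gives 12 such elements.

12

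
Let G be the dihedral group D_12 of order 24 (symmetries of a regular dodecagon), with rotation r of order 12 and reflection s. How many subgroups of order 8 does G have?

|G| = 24 and 8 | 24, so subgroups of order 8 are possible by Lagrange.
The subgroups of order 8 are: {e, r^3, r^6, r^9, rs, r^4s, r^7s, r^10s}; {e, r^3, r^6, r^9, r^2s, r^5s, r^8s, r^11s}; {e, r^3, r^6, r^9, s, r^3s, r^6s, r^9s}.
So G has 3 subgroups of order 8.

3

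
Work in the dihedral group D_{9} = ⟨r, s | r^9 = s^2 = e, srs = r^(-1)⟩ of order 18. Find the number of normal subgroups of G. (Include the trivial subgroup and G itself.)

4

G has 16 subgroups. Checking conjugation-invariance by order — order 1: 1/1 normal; order 2: 0/9 normal; order 3: 1/1 normal; order 6: 0/3 normal; order 9: 1/1 normal; order 18: 1/1 normal.
Total normal subgroups: 4.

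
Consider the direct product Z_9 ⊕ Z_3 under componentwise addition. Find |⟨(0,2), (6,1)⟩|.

9

|⟨(0,2)⟩| = 3 and |⟨(6,1)⟩| = 3, so |H| is a multiple of lcm(3, 3) = 3 and divides |G| = 27.
Closing under the operation: H = {(0,0), (0,1), (0,2), (3,0), (3,1), (3,2), (6,0), (6,1), (6,2)}, so |H| = 9.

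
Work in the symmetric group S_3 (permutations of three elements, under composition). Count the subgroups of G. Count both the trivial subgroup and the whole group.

6

|G| = 6, so by Lagrange every subgroup order divides 6. Divisors: 1, 2, 3, 6.
Subgroups by order — order 1: 1; order 2: 3; order 3: 1; order 6: 1.
Total: 1 + 3 + 1 + 1 = 6.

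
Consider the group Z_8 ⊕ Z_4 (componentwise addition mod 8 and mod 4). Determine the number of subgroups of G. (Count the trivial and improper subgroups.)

22

|G| = 32, so by Lagrange every subgroup order divides 32. Divisors: 1, 2, 4, 8, 16, 32.
Subgroups by order — order 1: 1; order 2: 3; order 4: 7; order 8: 7; order 16: 3; order 32: 1.
Total: 1 + 3 + 7 + 7 + 3 + 1 = 22.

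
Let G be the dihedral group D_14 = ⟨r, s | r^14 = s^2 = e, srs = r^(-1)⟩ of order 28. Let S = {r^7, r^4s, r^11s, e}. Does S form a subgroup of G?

Yes

|S| = 4 divides |G| = 28, consistent with Lagrange.
S contains the identity, every element's inverse is in S, and S is closed under ·: it is a subgroup.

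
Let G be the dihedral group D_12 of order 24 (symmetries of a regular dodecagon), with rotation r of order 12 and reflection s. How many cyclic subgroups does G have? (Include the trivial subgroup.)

18

A cyclic subgroup of order d is generated by each of its φ(d) elements of order d, so the cyclic subgroups of order d number (#elements of order d)/φ(d).
Cyclic subgroups by order — order 1: 1; order 2: 13; order 3: 1; order 4: 1; order 6: 1; order 12: 1.
Total: 18.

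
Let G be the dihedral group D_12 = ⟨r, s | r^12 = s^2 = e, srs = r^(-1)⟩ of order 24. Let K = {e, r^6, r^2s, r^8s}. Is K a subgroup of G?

|K| = 4 divides |G| = 24, consistent with Lagrange.
K contains the identity, every element's inverse is in K, and K is closed under ·: it is a subgroup.

Yes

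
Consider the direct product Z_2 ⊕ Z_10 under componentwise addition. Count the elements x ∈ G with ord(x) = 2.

An element (a,b) has order lcm(ord(a), ord(b)); count pairs with lcm equal to 2.
Enumerating gives 3 such elements.

3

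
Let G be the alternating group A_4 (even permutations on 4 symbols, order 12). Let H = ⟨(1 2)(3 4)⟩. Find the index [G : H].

6

|⟨(1 2)(3 4)⟩| = 2 and |G| = 12.
By Lagrange, [G : H] = |G|/|H| = 12/2 = 6.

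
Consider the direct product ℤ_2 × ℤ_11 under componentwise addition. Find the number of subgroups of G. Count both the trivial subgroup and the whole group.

4

|G| = 22, so by Lagrange every subgroup order divides 22. Divisors: 1, 2, 11, 22.
Subgroups by order — order 1: 1; order 2: 1; order 11: 1; order 22: 1.
Total: 1 + 1 + 1 + 1 = 4.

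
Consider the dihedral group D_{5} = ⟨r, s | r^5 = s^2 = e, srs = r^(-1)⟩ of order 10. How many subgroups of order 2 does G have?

|G| = 10 and 2 | 10, so subgroups of order 2 are possible by Lagrange.
The subgroups of order 2 are: {e, r^2s}; {e, r^3s}; {e, r^4s}; {e, rs}; … (5 in all).
So G has 5 subgroups of order 2.

5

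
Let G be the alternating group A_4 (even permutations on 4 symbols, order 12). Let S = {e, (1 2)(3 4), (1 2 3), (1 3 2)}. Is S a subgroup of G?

Closure fails: (1 3 2) ∘ (1 2)(3 4) = (2 3 4) ∉ S. So S is not a subgroup.

No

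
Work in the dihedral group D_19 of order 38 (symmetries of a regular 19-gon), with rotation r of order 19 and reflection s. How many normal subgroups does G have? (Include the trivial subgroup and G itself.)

3

G has 22 subgroups. Checking conjugation-invariance by order — order 1: 1/1 normal; order 2: 0/19 normal; order 19: 1/1 normal; order 38: 1/1 normal.
Total normal subgroups: 3.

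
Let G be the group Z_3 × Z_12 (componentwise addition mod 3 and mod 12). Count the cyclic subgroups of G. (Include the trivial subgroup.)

Group the elements of G by the cyclic subgroup they generate; each cyclic subgroup of order d accounts for φ(d) elements.
Cyclic subgroups by order — order 1: 1; order 2: 1; order 3: 4; order 4: 1; order 6: 4; order 12: 4.
Total: 15.

15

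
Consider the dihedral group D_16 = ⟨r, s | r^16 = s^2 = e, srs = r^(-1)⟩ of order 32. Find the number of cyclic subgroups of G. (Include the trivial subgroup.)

21

Each element a generates a cyclic subgroup ⟨a⟩; distinct elements may generate the same one (a cyclic group of order d has φ(d) generators).
Cyclic subgroups by order — order 1: 1; order 2: 17; order 4: 1; order 8: 1; order 16: 1.
Total: 21.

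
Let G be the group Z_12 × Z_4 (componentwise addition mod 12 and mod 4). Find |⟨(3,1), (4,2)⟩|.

24

|⟨(3,1)⟩| = 4 and |⟨(4,2)⟩| = 6, so |H| is a multiple of lcm(4, 6) = 12 and divides |G| = 48.
Closing under the operation: H = {(0,0), (0,2), (1,1), (1,3), (2,0), (2,2), (3,1), (3,3), (4,0), (4,2), (5,1), (5,3), (6,0), (6,2), (7,1), (7,3), (8,0), (8,2), (9,1), (9,3), (10,0), (10,2), (11,1), (11,3)}, so |H| = 24.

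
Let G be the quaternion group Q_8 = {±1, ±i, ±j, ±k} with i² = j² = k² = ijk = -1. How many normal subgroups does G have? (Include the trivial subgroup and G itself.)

6

G has 6 subgroups. Checking conjugation-invariance by order — order 1: 1/1 normal; order 2: 1/1 normal; order 4: 3/3 normal; order 8: 1/1 normal.
Total normal subgroups: 6.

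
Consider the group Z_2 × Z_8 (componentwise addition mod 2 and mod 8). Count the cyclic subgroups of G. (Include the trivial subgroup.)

8

Each element a generates a cyclic subgroup ⟨a⟩; distinct elements may generate the same one (a cyclic group of order d has φ(d) generators).
Cyclic subgroups by order — order 1: 1; order 2: 3; order 4: 2; order 8: 2.
Total: 8.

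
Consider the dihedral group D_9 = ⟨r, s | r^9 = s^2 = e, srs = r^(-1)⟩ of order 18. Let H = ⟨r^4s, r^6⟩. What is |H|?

6

|⟨r^4s⟩| = 2 and |⟨r^6⟩| = 3, so |H| is a multiple of lcm(2, 3) = 6 and divides |G| = 18.
Closing under the operation: H = {e, r^3, r^6, rs, r^4s, r^7s}, so |H| = 6.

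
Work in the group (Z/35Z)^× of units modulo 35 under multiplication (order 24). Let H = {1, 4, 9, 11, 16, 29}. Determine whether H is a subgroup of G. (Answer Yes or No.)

Yes

|H| = 6 divides |G| = 24, consistent with Lagrange.
H contains the identity, every element's inverse is in H, and H is closed under ·: it is a subgroup.
In fact H = ⟨4⟩.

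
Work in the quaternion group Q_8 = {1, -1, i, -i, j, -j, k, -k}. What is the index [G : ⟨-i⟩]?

2

|⟨-i⟩| = 4 and |G| = 8.
By Lagrange, [G : H] = |G|/|H| = 8/4 = 2.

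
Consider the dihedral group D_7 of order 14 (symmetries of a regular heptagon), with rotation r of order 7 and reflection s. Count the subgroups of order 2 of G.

7

|G| = 14 and 2 | 14, so subgroups of order 2 are possible by Lagrange.
The subgroups of order 2 are: {e, r^2s}; {e, r^3s}; {e, r^4s}; {e, r^5s}; … (7 in all).
So G has 7 subgroups of order 2.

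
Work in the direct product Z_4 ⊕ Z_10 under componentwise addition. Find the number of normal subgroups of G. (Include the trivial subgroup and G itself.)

16

G is abelian, so every subgroup is normal.
G has 16 subgroups in total, hence 16 normal subgroups.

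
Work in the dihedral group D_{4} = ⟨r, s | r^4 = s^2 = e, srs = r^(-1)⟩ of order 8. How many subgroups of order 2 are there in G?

|G| = 8 and 2 | 8, so subgroups of order 2 are possible by Lagrange.
The subgroups of order 2 are: {e, r^2}; {e, r^2s}; {e, r^3s}; {e, rs}; … (5 in all).
So G has 5 subgroups of order 2.

5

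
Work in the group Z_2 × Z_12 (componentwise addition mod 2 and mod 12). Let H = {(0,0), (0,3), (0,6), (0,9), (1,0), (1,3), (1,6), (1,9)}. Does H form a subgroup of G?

|H| = 8 divides |G| = 24, consistent with Lagrange.
H contains the identity, every element's inverse is in H, and H is closed under +: it is a subgroup.

Yes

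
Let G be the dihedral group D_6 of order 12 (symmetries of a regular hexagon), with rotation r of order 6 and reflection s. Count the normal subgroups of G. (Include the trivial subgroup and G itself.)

7

G has 16 subgroups. Checking conjugation-invariance by order — order 1: 1/1 normal; order 2: 1/7 normal; order 3: 1/1 normal; order 4: 0/3 normal; order 6: 3/3 normal; order 12: 1/1 normal.
Total normal subgroups: 7.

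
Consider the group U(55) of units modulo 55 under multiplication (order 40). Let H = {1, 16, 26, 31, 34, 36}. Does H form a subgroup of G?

No

|H| = 6 does not divide |G| = 40, so by Lagrange H is not a subgroup.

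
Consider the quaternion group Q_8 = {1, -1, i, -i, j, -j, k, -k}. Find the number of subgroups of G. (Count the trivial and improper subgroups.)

|G| = 8, so by Lagrange every subgroup order divides 8. Divisors: 1, 2, 4, 8.
Subgroups by order — order 1: 1; order 2: 1; order 4: 3; order 8: 1.
Total: 1 + 1 + 3 + 1 = 6.

6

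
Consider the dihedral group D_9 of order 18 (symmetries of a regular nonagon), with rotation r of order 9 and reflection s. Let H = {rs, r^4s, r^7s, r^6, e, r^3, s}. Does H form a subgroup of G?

No

|H| = 7 does not divide |G| = 18, so by Lagrange H is not a subgroup.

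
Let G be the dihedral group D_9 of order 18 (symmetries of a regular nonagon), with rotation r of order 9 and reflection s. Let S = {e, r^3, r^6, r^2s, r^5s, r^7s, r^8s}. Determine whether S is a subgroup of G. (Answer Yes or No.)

No

|S| = 7 does not divide |G| = 18, so by Lagrange S is not a subgroup.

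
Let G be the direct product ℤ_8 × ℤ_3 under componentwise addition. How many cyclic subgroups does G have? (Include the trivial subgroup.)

Each element a generates a cyclic subgroup ⟨a⟩; distinct elements may generate the same one (a cyclic group of order d has φ(d) generators).
Cyclic subgroups by order — order 1: 1; order 2: 1; order 3: 1; order 4: 1; order 6: 1; order 8: 1; order 12: 1; order 24: 1.
Total: 8.

8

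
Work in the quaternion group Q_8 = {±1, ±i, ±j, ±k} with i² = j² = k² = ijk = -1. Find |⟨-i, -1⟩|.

|⟨-i⟩| = 4 and |⟨-1⟩| = 2, so |H| is a multiple of lcm(4, 2) = 4 and divides |G| = 8.
Closing under the operation: H = {1, -1, i, -i}, so |H| = 4.

4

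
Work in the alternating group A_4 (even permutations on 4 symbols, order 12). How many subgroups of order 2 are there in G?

3

|G| = 12 and 2 | 12, so subgroups of order 2 are possible by Lagrange.
The subgroups of order 2 are: {e, (1 2)(3 4)}; {e, (1 3)(2 4)}; {e, (1 4)(2 3)}.
So G has 3 subgroups of order 2.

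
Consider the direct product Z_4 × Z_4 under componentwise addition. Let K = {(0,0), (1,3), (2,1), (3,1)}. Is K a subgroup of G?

(2,1) ∈ K but its inverse (2,3) ∉ K, so K is not a subgroup.

No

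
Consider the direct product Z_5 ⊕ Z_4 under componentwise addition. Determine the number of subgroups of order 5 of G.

1

|G| = 20 and 5 | 20, so subgroups of order 5 are possible by Lagrange.
The subgroups of order 5 are: {(0,0), (1,0), (2,0), (3,0), (4,0)}.
So G has 1 subgroup of order 5.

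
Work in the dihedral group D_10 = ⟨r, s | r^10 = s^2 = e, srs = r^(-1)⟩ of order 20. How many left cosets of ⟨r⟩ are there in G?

2

|⟨r⟩| = 10 and |G| = 20.
By Lagrange, [G : H] = |G|/|H| = 20/10 = 2.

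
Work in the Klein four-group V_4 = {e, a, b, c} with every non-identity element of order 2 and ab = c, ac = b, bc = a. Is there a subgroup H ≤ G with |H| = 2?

2 | 4. A subgroup of order 2 is {e, a}.

Yes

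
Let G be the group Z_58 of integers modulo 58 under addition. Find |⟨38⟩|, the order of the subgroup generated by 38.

In Z_58, the order of an element a is n/gcd(a, n).
gcd(38, 58) = 2, so |⟨38⟩| = 58/2 = 29.

29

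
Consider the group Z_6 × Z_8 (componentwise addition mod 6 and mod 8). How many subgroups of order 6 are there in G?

3

|G| = 48 and 6 | 48, so subgroups of order 6 are possible by Lagrange.
The subgroups of order 6 are: {(0,0), (0,4), (2,0), (2,4), (4,0), (4,4)}; {(0,0), (1,0), (2,0), (3,0), (4,0), (5,0)}; {(0,0), (1,4), (2,0), (3,4), (4,0), (5,4)}.
So G has 3 subgroups of order 6.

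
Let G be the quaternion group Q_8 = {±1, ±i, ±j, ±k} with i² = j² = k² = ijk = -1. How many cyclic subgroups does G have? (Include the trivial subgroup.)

5

Group the elements of G by the cyclic subgroup they generate; each cyclic subgroup of order d accounts for φ(d) elements.
Cyclic subgroups by order — order 1: 1; order 2: 1; order 4: 3.
Total: 5.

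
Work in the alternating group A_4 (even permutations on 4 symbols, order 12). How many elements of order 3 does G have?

The elements of order 3 are: (2 3 4), (2 4 3), (1 2 3), (1 2 4), (1 3 2), (1 3 4), (1 4 2), (1 4 3).
That's 8.

8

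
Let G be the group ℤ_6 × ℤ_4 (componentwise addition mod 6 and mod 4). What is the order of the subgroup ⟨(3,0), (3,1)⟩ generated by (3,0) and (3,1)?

|⟨(3,0)⟩| = 2 and |⟨(3,1)⟩| = 4, so |H| is a multiple of lcm(2, 4) = 4 and divides |G| = 24.
Closing under the operation: H = {(0,0), (0,1), (0,2), (0,3), (3,0), (3,1), (3,2), (3,3)}, so |H| = 8.

8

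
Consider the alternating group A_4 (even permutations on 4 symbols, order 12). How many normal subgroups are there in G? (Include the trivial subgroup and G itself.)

3

G has 10 subgroups. Checking conjugation-invariance by order — order 1: 1/1 normal; order 2: 0/3 normal; order 3: 0/4 normal; order 4: 1/1 normal; order 12: 1/1 normal.
Total normal subgroups: 3.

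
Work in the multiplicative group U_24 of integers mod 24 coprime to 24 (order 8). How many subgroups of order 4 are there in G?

|G| = 8 and 4 | 8, so subgroups of order 4 are possible by Lagrange.
The subgroups of order 4 are: {1, 11, 13, 23}; {1, 11, 17, 19}; {1, 5, 7, 11}; {1, 5, 13, 17}; … (7 in all).
So G has 7 subgroups of order 4.

7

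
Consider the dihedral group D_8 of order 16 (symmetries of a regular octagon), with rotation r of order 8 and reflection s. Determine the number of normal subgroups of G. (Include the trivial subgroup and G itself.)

7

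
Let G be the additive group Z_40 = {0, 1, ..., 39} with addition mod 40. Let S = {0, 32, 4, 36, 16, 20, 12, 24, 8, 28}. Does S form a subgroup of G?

|S| = 10 divides |G| = 40, consistent with Lagrange.
S contains the identity, every element's inverse is in S, and S is closed under +: it is a subgroup.
In fact S = ⟨4⟩.

Yes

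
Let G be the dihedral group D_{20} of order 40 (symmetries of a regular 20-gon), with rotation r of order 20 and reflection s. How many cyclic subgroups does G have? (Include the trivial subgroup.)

Group the elements of G by the cyclic subgroup they generate; each cyclic subgroup of order d accounts for φ(d) elements.
Cyclic subgroups by order — order 1: 1; order 2: 21; order 4: 1; order 5: 1; order 10: 1; order 20: 1.
Total: 26.

26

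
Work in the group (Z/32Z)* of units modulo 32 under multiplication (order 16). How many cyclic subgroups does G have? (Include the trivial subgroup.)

8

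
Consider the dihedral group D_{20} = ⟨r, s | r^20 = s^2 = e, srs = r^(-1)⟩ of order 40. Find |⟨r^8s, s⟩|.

|⟨r^8s⟩| = 2 and |⟨s⟩| = 2, so |H| is a multiple of lcm(2, 2) = 2 and divides |G| = 40.
Closing under the operation: H = {e, r^4, r^8, r^12, r^16, s, r^4s, r^8s, r^12s, r^16s}, so |H| = 10.

10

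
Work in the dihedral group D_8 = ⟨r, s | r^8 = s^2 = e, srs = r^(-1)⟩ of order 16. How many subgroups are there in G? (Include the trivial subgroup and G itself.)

19

|G| = 16, so by Lagrange every subgroup order divides 16. Divisors: 1, 2, 4, 8, 16.
Subgroups by order — order 1: 1; order 2: 9; order 4: 5; order 8: 3; order 16: 1.
Total: 1 + 9 + 5 + 3 + 1 = 19.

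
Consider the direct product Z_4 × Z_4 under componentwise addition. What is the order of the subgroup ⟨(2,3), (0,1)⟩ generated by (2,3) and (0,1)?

8

|⟨(2,3)⟩| = 4 and |⟨(0,1)⟩| = 4, so |H| is a multiple of lcm(4, 4) = 4 and divides |G| = 16.
Closing under the operation: H = {(0,0), (0,1), (0,2), (0,3), (2,0), (2,1), (2,2), (2,3)}, so |H| = 8.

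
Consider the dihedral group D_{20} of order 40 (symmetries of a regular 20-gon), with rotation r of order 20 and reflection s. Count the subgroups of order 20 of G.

3

|G| = 40 and 20 | 40, so subgroups of order 20 are possible by Lagrange.
The subgroups of order 20 are: {e, r, r^2, r^3, r^4, r^5, r^6, r^7, r^8, r^9, r^10, r^11, r^12, r^13, r^14, r^15, r^16, r^17, r^18, r^19}; {e, r^2, r^4, r^6, r^8, r^10, r^12, r^14, r^16, r^18, s, r^2s, r^4s, r^6s, r^8s, r^10s, r^12s, r^14s, r^16s, r^18s}; {e, r^2, r^4, r^6, r^8, r^10, r^12, r^14, r^16, r^18, rs, r^3s, r^5s, r^7s, r^9s, r^11s, r^13s, r^15s, r^17s, r^19s}.
So G has 3 subgroups of order 20.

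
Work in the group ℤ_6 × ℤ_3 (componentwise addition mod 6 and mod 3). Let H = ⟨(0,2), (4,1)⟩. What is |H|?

|⟨(0,2)⟩| = 3 and |⟨(4,1)⟩| = 3, so |H| is a multiple of lcm(3, 3) = 3 and divides |G| = 18.
Closing under the operation: H = {(0,0), (0,1), (0,2), (2,0), (2,1), (2,2), (4,0), (4,1), (4,2)}, so |H| = 9.

9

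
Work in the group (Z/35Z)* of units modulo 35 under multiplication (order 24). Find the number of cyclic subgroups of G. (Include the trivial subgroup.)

12

A cyclic subgroup of order d is generated by each of its φ(d) elements of order d, so the cyclic subgroups of order d number (#elements of order d)/φ(d).
Cyclic subgroups by order — order 1: 1; order 2: 3; order 3: 1; order 4: 2; order 6: 3; order 12: 2.
Total: 12.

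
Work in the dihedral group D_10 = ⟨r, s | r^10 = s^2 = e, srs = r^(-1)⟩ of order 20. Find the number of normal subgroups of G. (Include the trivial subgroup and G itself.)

G has 22 subgroups. Checking conjugation-invariance by order — order 1: 1/1 normal; order 2: 1/11 normal; order 4: 0/5 normal; order 5: 1/1 normal; order 10: 3/3 normal; order 20: 1/1 normal.
Total normal subgroups: 7.

7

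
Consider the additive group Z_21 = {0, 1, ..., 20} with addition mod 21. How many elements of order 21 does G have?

In a cyclic group of order 21, the number of elements of order d (for d | 21) is φ(d).
φ(21) = 12.

12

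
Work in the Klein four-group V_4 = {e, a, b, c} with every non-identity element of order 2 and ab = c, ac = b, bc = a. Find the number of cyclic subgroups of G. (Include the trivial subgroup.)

4

A cyclic subgroup of order d is generated by each of its φ(d) elements of order d, so the cyclic subgroups of order d number (#elements of order d)/φ(d).
Cyclic subgroups by order — order 1: 1; order 2: 3.
Total: 4.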